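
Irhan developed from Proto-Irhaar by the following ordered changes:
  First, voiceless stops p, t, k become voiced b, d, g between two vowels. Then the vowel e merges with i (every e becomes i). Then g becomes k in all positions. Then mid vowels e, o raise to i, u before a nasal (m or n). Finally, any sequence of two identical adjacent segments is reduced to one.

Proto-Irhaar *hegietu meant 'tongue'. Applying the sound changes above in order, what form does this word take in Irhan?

Irhan: *hegietu > hegiedu > higiidu > hikiidu > hikidu  (by intervocalic voicing, vowel merger, unconditioned shift, degemination)

hikidu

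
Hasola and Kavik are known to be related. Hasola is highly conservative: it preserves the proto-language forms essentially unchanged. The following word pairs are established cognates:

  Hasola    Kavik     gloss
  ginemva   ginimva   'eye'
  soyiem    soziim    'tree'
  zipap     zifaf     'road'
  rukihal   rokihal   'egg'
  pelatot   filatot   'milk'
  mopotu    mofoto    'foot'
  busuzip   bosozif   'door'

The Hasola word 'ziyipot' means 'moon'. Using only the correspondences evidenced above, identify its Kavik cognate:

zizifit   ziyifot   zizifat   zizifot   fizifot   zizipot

soyiem ~ soziim — Hasola y corresponds to Kavik z between vowels (before a front vowel).
mopotu ~ mofoto — Hasola p corresponds to Kavik f between vowels (before a back vowel).
Applying these to Hasola 'ziyipot':
  ziyipot → zizipot   (y→z between vowels (before a front vowel))
  zizipot → zizifot   (p→f between vowels (before a back vowel))
So the Kavik cognate is 'zizifot'.

zizifot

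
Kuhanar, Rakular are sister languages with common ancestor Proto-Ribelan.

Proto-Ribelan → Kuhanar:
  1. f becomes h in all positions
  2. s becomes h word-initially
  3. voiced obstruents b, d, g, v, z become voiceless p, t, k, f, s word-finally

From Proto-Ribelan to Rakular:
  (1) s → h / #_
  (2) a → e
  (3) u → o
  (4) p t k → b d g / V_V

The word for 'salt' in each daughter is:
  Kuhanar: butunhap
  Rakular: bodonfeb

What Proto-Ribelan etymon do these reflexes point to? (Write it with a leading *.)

*butunfab

Position 6: Kuhanar has h, Rakular has f. Rakular preserves f here (none of its changes turn any other segment into f), so the proto-segment is *f.
Position 8: Kuhanar has p, Rakular has b. Taking the neighbouring segments as reconstructed: Kuhanar p could go back to *p or *b; Rakular b can only go back to *b — the one source consistent with every daughter is *b.
Verify the candidate proto-form against each daughter:
Kuhanar: start from *butunfab.
  rule 1 (unconditioned shift): butunfab → butunhab
  rule 2: no change — butunhab
  rule 3 (final devoicing): butunhab → butunhap
  ⇒ Kuhanar butunhap
Rakular: start from *butunfab.
  rule 1: no change — butunfab
  rule 2 (vowel merger): butunfab → butunfeb
  rule 3 (vowel merger): butunfeb → botonfeb
  rule 4 (intervocalic voicing): botonfeb → bodonfeb
  ⇒ Rakular bodonfeb
No other proto-form is consistent with every reflex, so the reconstruction is *butunfab.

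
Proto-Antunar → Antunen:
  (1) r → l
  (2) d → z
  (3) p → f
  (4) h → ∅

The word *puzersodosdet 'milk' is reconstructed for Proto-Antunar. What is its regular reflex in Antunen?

fuzelsozoszet

Antunen: start from *puzersodosdet.
  rule 1 (unconditioned shift): puzersodosdet → puzelsodosdet
  rule 2 (unconditioned shift): puzelsodosdet → puzelsozoszet
  rule 3 (unconditioned shift): puzelsozoszet → fuzelsozoszet
  rule 4: no change — fuzelsozoszet
  ⇒ Antunen fuzelsozoszet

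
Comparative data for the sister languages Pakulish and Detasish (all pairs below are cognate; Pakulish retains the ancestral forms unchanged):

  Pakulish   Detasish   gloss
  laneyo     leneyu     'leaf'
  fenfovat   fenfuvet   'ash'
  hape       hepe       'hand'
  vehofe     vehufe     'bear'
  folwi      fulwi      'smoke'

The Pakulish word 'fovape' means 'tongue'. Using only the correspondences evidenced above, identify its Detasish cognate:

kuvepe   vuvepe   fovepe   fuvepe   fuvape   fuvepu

fenfovat ~ fenfuvet — Pakulish o corresponds to Detasish u after a consonant, before a labial obstruent.
hape ~ hepe — Pakulish a corresponds to Detasish e after a consonant, before a labial obstruent.
Applying these to Pakulish 'fovape':
  fovape → fuvape   (o→u after a consonant, before a labial obstruent)
  fuvape → fuvepe   (a→e after a consonant, before a labial obstruent)
So the Detasish cognate is 'fuvepe'.

fuvepe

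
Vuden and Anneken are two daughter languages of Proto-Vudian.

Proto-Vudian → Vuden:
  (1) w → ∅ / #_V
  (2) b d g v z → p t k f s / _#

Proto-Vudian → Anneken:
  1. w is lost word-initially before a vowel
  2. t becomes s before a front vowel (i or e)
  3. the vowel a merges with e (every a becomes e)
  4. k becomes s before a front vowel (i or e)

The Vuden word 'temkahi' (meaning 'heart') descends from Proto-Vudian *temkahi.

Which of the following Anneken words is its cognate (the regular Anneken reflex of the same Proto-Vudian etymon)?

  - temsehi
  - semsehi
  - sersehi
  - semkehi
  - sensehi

semsehi

Anneken: start from *temkahi.
  rule 1: no change — temkahi
  rule 2 (palatalisation): temkahi → semkahi
  rule 3 (vowel merger): semkahi → semkehi
  rule 4 (palatalisation): semkehi → semsehi
  ⇒ Anneken semsehi
Only 'semsehi' matches the regular Anneken development of *temkahi.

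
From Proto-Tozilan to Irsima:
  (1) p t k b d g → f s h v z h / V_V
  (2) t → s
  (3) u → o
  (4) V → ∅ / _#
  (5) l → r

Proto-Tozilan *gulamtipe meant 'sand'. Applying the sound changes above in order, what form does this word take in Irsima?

goramsif

Irsima: *gulamtipe
  gulamtipe → gulamtife   [intervocalic lenition]
  gulamtife → gulamsife   [unconditioned shift]
  gulamsife → golamsife   [vowel merger]
  golamsife → golamsif   [apocope]
  golamsif → goramsif   [unconditioned shift]
  giving Irsima goramsif.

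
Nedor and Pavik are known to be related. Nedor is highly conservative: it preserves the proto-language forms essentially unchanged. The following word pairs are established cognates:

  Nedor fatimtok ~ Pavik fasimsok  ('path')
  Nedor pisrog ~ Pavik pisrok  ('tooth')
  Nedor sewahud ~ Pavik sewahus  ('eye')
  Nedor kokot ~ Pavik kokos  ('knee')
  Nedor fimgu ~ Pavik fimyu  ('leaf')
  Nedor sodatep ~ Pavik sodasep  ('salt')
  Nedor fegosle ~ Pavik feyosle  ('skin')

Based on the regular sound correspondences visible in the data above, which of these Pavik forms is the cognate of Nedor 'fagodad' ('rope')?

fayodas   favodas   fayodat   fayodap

fayodas

fegosle ~ feyosle — Nedor g corresponds to Pavik y between vowels (before a back vowel).
sewahud ~ sewahus — Nedor d corresponds to Pavik s word-finally.
Applying these to Nedor 'fagodad':
  fagodad → fayodad   (g→y between vowels (before a back vowel))
  fayodad → fayodas   (d→s word-finally)
So the Pavik cognate is 'fayodas'.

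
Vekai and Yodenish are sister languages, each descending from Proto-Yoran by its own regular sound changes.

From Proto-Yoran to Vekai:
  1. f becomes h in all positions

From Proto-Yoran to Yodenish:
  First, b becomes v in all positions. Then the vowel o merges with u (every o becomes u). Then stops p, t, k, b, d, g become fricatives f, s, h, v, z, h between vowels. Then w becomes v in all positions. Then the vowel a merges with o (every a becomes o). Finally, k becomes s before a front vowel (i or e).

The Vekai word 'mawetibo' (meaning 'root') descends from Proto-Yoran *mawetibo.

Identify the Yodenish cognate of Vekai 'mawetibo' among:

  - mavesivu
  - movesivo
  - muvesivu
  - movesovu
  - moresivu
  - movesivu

Yodenish: *mawetibo > mawetivo > mawetivu > mawesivu > mavesivu > movesivu  (by unconditioned shift, vowel merger, intervocalic lenition, unconditioned shift, vowel merger)
Among the options, 'movesivu' alone shows every Yodenish change applied in order.

movesivu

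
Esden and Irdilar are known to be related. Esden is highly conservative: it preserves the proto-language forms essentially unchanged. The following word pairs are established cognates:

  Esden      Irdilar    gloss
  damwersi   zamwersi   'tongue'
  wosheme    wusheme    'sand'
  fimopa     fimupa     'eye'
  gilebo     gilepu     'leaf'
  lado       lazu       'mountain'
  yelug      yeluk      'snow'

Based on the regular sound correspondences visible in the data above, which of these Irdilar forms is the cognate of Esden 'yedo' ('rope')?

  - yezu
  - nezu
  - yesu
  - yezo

yezu

lado ~ lazu — Esden d corresponds to Irdilar z between vowels (before a back vowel).
gilebo ~ gilepu, lado ~ lazu — Esden o corresponds to Irdilar u word-finally.
Applying these to Esden 'yedo':
  yedo → yezo   (d→z between vowels (before a back vowel))
  yezo → yezu   (o→u word-finally)
So the Irdilar cognate is 'yezu'.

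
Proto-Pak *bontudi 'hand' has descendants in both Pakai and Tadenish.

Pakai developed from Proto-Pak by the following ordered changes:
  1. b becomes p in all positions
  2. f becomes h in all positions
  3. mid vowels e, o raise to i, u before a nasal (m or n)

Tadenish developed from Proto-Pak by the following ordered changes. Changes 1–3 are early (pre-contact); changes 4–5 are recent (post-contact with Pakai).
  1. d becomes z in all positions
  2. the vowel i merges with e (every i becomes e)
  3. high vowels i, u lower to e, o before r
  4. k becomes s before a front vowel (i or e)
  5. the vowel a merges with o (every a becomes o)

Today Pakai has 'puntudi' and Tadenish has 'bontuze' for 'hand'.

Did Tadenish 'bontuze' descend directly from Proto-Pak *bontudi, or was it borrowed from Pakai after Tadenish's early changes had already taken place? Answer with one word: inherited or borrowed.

inherited

If inherited, *bontudi would pass through all of Tadenish's changes:
Tadenish: *bontudi > bontuzi > bontuze  (by unconditioned shift, vowel merger)
If borrowed from Pakai 'puntudi' after the early changes, it would undergo only the recent ones:
  rule 4 (palatalisation): no change (puntudi)
  rule 5 (vowel merger): no change (puntudi)
  ⇒ as a loan: puntudi
Tadenish 'bontuze' matches the inherited outcome exactly, so it is an inherited cognate, not a loan.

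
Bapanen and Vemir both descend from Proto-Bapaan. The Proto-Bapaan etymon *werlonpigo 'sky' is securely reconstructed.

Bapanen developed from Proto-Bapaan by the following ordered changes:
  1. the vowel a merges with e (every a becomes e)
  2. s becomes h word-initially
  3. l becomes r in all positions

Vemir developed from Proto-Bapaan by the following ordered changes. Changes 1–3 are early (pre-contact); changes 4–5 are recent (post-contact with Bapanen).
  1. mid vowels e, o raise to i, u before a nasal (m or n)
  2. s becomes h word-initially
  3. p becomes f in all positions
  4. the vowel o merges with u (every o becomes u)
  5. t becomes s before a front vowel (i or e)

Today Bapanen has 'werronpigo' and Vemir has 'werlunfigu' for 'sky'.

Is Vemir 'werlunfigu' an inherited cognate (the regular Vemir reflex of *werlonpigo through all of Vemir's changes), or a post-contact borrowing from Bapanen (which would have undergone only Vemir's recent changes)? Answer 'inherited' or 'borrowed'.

inherited

If inherited, *werlonpigo would pass through all of Vemir's changes:
Vemir: *werlonpigo > werlunpigo > werlunfigo > werlunfigu  (by pre-nasal raising, unconditioned shift, vowel merger)
If borrowed from Bapanen 'werronpigo' after the early changes, it would undergo only the recent ones:
  rule 4 (vowel merger): werronpigo → werrunpigu
  rule 5 (palatalisation): no change (werrunpigu)
  ⇒ as a loan: werrunpigu
Vemir 'werlunfigu' matches the inherited outcome exactly, so it is an inherited cognate, not a loan.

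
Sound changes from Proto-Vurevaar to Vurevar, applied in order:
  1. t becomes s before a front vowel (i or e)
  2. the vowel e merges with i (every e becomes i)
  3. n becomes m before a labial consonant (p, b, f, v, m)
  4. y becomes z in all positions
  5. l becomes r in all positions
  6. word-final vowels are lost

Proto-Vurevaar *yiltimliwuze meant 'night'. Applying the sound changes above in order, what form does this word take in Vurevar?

zirsimriwuz

Vurevar: *yiltimliwuze
  yiltimliwuze → yilsimliwuze   [palatalisation]
  yilsimliwuze → yilsimliwuzi   [vowel merger]
  yilsimliwuzi (rule 3 does not apply)
  yilsimliwuzi → zilsimliwuzi   [unconditioned shift]
  zilsimliwuzi → zirsimriwuzi   [unconditioned shift]
  zirsimriwuzi → zirsimriwuz   [apocope]
  giving Vurevar zirsimriwuz.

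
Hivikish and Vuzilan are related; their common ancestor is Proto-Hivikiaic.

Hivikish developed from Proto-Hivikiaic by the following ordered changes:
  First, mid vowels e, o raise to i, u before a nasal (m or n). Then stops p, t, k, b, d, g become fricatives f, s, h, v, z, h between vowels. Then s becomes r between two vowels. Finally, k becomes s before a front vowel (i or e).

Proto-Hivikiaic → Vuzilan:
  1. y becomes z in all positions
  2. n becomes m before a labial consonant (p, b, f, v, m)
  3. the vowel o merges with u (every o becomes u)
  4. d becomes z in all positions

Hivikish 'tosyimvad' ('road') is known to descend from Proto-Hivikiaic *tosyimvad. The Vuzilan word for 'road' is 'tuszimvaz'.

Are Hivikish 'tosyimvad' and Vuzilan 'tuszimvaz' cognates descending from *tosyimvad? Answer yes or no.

Derive the expected Vuzilan reflex of *tosyimvad:
Vuzilan: start from *tosyimvad.
  rule 1 (unconditioned shift): tosyimvad → toszimvad
  rule 2: no change — toszimvad
  rule 3 (vowel merger): toszimvad → tuszimvad
  rule 4 (unconditioned shift): tuszimvad → tuszimvaz
  ⇒ Vuzilan tuszimvaz
Vuzilan 'tuszimvaz' matches the regular reflex exactly, so the pair is cognate.

yes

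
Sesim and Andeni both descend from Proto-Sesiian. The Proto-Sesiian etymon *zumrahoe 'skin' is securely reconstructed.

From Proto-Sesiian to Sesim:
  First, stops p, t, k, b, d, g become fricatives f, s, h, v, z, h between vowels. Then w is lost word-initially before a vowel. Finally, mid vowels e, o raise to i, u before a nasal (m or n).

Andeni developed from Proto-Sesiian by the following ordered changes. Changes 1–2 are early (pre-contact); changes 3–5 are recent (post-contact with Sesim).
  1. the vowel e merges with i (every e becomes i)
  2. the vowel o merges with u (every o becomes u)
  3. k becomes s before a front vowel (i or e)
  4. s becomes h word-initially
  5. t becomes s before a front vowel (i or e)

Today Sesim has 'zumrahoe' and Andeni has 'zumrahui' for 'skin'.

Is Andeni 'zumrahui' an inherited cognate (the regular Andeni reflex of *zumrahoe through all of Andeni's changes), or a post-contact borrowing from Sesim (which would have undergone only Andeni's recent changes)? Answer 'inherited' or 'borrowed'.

If inherited, *zumrahoe would pass through all of Andeni's changes:
Andeni: *zumrahoe
  zumrahoe → zumrahoi   [vowel merger]
  zumrahoi → zumrahui   [vowel merger]
  zumrahui (rule 3 does not apply)
  zumrahui (rule 4 does not apply)
  zumrahui (rule 5 does not apply)
  giving Andeni zumrahui.
If borrowed from Sesim 'zumrahoe' after the early changes, it would undergo only the recent ones:
  rule 3 (palatalisation): no change (zumrahoe)
  rule 4 (debuccalisation): no change (zumrahoe)
  rule 5 (palatalisation): no change (zumrahoe)
  ⇒ as a loan: zumrahoe
Andeni 'zumrahui' matches the inherited outcome exactly, so it is an inherited cognate, not a loan.

inherited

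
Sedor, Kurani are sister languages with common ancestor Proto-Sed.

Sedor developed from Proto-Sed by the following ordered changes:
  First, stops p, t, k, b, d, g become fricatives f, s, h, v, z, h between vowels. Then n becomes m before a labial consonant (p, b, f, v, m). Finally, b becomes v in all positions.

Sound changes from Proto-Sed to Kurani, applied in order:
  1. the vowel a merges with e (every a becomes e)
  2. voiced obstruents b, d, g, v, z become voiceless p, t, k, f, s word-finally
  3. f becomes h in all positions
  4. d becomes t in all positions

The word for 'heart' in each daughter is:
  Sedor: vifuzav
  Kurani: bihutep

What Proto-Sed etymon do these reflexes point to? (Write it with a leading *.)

Position 5: Sedor has z, Kurani has t. Taking the neighbouring segments as reconstructed: Sedor z could go back to *d or *z; Kurani t could go back to *t or *d — the one source consistent with every daughter is *d.
Position 3: Sedor has f, Kurani has h. Taking the neighbouring segments as reconstructed: Sedor f could go back to *p or *f; Kurani h could go back to *f or *h — the one source consistent with every daughter is *f.
This points to *bifudab. Verify forward in each daughter:
Sedor: *bifudab > bifuzab > vifuzav  (by intervocalic lenition, unconditioned shift)
Kurani: *bifudab > bifudeb > bifudep > bihudep > bihutep  (by vowel merger, final devoicing, unconditioned shift, unconditioned shift)
*bifudab is the unique common source.

*bifudab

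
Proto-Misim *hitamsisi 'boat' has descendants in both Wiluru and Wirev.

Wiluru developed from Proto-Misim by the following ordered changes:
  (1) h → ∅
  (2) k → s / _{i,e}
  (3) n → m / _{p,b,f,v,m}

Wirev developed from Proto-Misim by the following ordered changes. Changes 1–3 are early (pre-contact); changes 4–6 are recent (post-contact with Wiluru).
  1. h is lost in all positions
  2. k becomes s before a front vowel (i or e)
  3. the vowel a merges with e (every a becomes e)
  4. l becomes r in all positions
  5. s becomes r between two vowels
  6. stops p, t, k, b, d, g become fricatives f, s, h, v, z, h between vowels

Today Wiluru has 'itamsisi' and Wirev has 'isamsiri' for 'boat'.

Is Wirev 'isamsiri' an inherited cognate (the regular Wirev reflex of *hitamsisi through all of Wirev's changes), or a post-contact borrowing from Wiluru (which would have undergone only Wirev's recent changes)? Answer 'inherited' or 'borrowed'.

If inherited, *hitamsisi would pass through all of Wirev's changes:
Wirev: start from *hitamsisi.
  rule 1 (h-loss): hitamsisi → itamsisi
  rule 2: no change — itamsisi
  rule 3 (vowel merger): itamsisi → itemsisi
  rule 4: no change — itemsisi
  rule 5 (rhotacism): itemsisi → itemsiri
  rule 6 (intervocalic lenition): itemsiri → isemsiri
  ⇒ Wirev isemsiri
If borrowed from Wiluru 'itamsisi' after the early changes, it would undergo only the recent ones:
  rule 4 (unconditioned shift): no change (itamsisi)
  rule 5 (rhotacism): itamsisi → itamsiri
  rule 6 (intervocalic lenition): itamsiri → isamsiri
  ⇒ as a loan: isamsiri
Wirev 'isamsiri' matches the loan outcome 'isamsiri', not the inherited 'isemsiri' — it skipped the early Wirev changes, so it was borrowed from Wiluru.

borrowed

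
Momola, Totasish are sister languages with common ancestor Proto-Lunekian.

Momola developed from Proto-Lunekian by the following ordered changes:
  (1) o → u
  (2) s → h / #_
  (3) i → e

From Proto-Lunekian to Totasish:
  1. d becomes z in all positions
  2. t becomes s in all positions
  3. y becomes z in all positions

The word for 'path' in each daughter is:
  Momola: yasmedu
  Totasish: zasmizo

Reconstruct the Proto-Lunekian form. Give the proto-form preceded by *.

Position 5: Momola has e, Totasish has i. Totasish preserves i here (none of its changes turn any other segment into i), so the proto-segment is *i.
Position 7: Momola has u, Totasish has o. Totasish preserves o here (none of its changes turn any other segment into o), so the proto-segment is *o.
Continuing position by position gives *yasmido; check it forward:
Momola: *yasmido > yasmidu > yasmedu  (by vowel merger, vowel merger)
Totasish: *yasmido > yasmizo > zasmizo  (by unconditioned shift, unconditioned shift)
No other proto-form is consistent with every reflex, so the reconstruction is *yasmido.

*yasmido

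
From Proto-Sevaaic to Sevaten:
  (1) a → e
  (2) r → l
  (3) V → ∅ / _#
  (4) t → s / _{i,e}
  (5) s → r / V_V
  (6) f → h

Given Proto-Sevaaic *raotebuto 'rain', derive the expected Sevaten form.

Sevaten: start from *raotebuto.
  rule 1 (vowel merger): raotebuto → reotebuto
  rule 2 (unconditioned shift): reotebuto → leotebuto
  rule 3 (apocope): leotebuto → leotebut
  rule 4 (palatalisation): leotebut → leosebut
  rule 5 (rhotacism): leosebut → leorebut
  rule 6: no change — leorebut
  ⇒ Sevaten leorebut

leorebut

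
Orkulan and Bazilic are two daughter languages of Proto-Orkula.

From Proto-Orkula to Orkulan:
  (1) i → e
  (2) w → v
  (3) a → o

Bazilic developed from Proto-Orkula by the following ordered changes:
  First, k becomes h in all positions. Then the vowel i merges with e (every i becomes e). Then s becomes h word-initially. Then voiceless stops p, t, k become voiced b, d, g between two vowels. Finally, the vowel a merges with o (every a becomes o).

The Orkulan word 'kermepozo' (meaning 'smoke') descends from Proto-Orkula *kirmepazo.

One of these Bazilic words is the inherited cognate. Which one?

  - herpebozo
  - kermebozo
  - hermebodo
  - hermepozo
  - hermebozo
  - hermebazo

Bazilic: *kirmepazo > hirmepazo > hermepazo > hermebazo > hermebozo  (by unconditioned shift, vowel merger, intervocalic voicing, vowel merger)
Among the options, 'hermebozo' alone shows every Bazilic change applied in order.

hermebozo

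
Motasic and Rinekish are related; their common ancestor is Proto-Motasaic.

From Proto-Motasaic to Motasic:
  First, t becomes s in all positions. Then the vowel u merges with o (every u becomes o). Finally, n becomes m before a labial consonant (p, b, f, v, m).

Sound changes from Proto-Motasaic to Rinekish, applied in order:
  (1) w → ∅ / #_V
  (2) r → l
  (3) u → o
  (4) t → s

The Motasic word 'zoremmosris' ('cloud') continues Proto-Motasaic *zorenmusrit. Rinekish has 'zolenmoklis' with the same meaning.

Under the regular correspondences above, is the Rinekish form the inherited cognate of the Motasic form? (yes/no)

no

Derive the expected Rinekish reflex of *zorenmusrit:
Rinekish: start from *zorenmusrit.
  rule 1: no change — zorenmusrit
  rule 2 (unconditioned shift): zorenmusrit → zolenmuslit
  rule 3 (vowel merger): zolenmuslit → zolenmoslit
  rule 4 (unconditioned shift): zolenmoslit → zolenmoslis
  ⇒ Rinekish zolenmoslis
The regular Rinekish reflex would be 'zolenmoslis', but the attested form is 'zolenmoklis'. The correspondence is irregular, so they are not cognates (the Rinekish form has a different source).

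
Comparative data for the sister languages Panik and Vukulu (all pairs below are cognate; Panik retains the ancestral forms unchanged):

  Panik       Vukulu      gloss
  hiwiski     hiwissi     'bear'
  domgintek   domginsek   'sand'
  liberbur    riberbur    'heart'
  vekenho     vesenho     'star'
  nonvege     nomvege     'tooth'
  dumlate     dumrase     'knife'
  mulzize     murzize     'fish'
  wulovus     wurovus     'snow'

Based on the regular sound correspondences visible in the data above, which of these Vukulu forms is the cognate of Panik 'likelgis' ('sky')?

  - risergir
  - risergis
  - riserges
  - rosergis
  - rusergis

liberbur ~ riberbur — Panik l corresponds to Vukulu r word-initially before a front vowel.
vekenho ~ vesenho — Panik k corresponds to Vukulu s between vowels (before a front vowel).
mulzize ~ murzize — Panik l corresponds to Vukulu r after a vowel, before a consonant other than r, m, n, p, b, f, v.
Applying these to Panik 'likelgis':
  likelgis → rikelgis   (l→r word-initially before a front vowel)
  rikelgis → riselgis   (k→s between vowels (before a front vowel))
  riselgis → risergis   (l→r after a vowel, before a consonant other than r, m, n, p, b, f, v)
So the Vukulu cognate is 'risergis'.

risergis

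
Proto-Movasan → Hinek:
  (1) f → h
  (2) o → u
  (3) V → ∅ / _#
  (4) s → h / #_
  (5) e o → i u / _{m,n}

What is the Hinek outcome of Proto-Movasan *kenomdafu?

kinumdah

Hinek: start from *kenomdafu.
  rule 1 (unconditioned shift): kenomdafu → kenomdahu
  rule 2 (vowel merger): kenomdahu → kenumdahu
  rule 3 (apocope): kenumdahu → kenumdah
  rule 4: no change — kenumdah
  rule 5 (pre-nasal raising): kenumdah → kinumdah
  ⇒ Hinek kinumdah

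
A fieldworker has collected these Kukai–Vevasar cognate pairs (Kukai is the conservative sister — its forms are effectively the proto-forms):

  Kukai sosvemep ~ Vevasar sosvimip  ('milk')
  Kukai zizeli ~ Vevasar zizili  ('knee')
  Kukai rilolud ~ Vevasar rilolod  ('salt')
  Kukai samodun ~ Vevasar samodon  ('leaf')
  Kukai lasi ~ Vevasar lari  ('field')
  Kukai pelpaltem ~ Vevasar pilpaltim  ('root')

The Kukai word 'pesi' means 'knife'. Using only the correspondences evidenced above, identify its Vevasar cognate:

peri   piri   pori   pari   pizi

zizeli ~ zizili, pelpaltem ~ pilpaltim — Kukai e corresponds to Vevasar i after a consonant, before a consonant other than r, m, n, p, b, f, v.
lasi ~ lari — Kukai s corresponds to Vevasar r between vowels (before a front vowel).
Applying these to Kukai 'pesi':
  pesi → pisi   (e→i after a consonant, before a consonant other than r, m, n, p, b, f, v)
  pisi → piri   (s→r between vowels (before a front vowel))
So the Vevasar cognate is 'piri'.

piri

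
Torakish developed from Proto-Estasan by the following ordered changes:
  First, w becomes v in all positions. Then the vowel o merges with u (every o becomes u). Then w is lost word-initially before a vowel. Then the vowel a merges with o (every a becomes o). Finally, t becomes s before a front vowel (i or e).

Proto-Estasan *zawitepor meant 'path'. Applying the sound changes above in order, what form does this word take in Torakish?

zovisepur

Torakish: *zawitepor
  zawitepor → zavitepor   [unconditioned shift]
  zavitepor → zavitepur   [vowel merger]
  zavitepur (rule 3 does not apply)
  zavitepur → zovitepur   [vowel merger]
  zovitepur → zovisepur   [palatalisation]
  giving Torakish zovisepur.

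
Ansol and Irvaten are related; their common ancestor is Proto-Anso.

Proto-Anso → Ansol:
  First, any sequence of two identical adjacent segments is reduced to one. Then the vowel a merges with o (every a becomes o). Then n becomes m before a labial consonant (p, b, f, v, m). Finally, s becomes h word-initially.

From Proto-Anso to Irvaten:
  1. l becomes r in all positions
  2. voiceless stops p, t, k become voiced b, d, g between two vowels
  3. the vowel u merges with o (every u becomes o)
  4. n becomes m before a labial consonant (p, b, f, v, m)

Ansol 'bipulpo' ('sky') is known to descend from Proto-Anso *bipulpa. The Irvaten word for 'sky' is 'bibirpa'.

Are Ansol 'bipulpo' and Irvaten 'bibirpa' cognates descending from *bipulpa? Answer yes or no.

Derive the expected Irvaten reflex of *bipulpa:
Irvaten: *bipulpa > bipurpa > biburpa > biborpa  (by unconditioned shift, intervocalic voicing, vowel merger)
The regular Irvaten reflex would be 'biborpa', but the attested form is 'bibirpa'. The correspondence is irregular, so they are not cognates (the Irvaten form has a different source).

no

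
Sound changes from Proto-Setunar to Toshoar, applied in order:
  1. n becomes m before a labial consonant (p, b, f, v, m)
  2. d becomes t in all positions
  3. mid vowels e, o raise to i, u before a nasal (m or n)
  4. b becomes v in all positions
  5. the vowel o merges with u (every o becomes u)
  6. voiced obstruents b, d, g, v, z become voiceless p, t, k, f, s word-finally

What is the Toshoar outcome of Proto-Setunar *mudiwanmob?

Toshoar: *mudiwanmob > mudiwammob > mutiwammob > mutiwammov > mutiwammuv > mutiwammuf  (by nasal place assimilation, unconditioned shift, unconditioned shift, vowel merger, final devoicing)

mutiwammuf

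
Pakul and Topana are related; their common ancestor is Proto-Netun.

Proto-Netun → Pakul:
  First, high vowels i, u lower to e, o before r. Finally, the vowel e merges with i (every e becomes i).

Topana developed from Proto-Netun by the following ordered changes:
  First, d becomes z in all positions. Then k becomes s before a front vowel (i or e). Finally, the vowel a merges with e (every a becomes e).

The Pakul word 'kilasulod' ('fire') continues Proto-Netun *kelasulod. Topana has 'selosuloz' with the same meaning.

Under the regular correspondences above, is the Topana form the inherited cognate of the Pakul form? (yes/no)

Derive the expected Topana reflex of *kelasulod:
Topana: *kelasulod
  kelasulod → kelasuloz   [unconditioned shift]
  kelasuloz → selasuloz   [palatalisation]
  selasuloz → selesuloz   [vowel merger]
  giving Topana selesuloz.
The regular Topana reflex would be 'selesuloz', but the attested form is 'selosuloz'. The correspondence is irregular, so they are not cognates (the Topana form has a different source).

no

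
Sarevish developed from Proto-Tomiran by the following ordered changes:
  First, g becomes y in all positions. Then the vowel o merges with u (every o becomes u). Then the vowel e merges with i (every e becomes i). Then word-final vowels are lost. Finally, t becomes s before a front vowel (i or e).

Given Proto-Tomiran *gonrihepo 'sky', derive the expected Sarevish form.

Sarevish: start from *gonrihepo.
  rule 1 (unconditioned shift): gonrihepo → yonrihepo
  rule 2 (vowel merger): yonrihepo → yunrihepu
  rule 3 (vowel merger): yunrihepu → yunrihipu
  rule 4 (apocope): yunrihipu → yunrihip
  rule 5: no change — yunrihip
  ⇒ Sarevish yunrihip

yunrihip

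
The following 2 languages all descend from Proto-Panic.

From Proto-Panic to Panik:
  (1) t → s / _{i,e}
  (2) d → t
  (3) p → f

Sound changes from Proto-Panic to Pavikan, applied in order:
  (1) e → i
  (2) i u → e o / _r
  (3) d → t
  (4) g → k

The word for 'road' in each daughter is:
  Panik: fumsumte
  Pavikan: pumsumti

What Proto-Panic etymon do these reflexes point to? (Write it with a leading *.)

*pumsumde

Position 7: Panik has t, Pavikan has t. Taking the neighbouring segments as reconstructed: Panik t can only go back to *d; Pavikan t could go back to *t or *d — the one source consistent with every daughter is *d.
Position 1: Panik has f, Pavikan has p. Pavikan preserves p here (none of its changes turn any other segment into p), so the proto-segment is *p.
Position 8: Panik has e, Pavikan has i. Panik preserves e here (none of its changes turn any other segment into e), so the proto-segment is *e.
This points to *pumsumde. Verify forward in each daughter:
Panik: start from *pumsumde.
  rule 1: no change — pumsumde
  rule 2 (unconditioned shift): pumsumde → pumsumte
  rule 3 (unconditioned shift): pumsumte → fumsumte
  ⇒ Panik fumsumte
Pavikan: *pumsumde
  pumsumde → pumsumdi   [vowel merger]
  pumsumdi (rule 2 does not apply)
  pumsumdi → pumsumti   [unconditioned shift]
  pumsumti (rule 4 does not apply)
  giving Pavikan pumsumti.
*pumsumde is the unique common source.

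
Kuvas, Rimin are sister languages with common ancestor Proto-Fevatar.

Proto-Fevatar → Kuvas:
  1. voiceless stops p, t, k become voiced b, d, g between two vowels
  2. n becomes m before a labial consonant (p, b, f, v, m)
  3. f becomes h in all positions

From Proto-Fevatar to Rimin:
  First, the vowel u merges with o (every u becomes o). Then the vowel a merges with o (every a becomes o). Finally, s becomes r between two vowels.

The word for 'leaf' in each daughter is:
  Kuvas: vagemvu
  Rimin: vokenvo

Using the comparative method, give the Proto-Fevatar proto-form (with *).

Position 3: Kuvas has g, Rimin has k. Rimin preserves k here (none of its changes turn any other segment into k), so the proto-segment is *k.
Position 2: Kuvas has a, Rimin has o. Kuvas preserves a here (none of its changes turn any other segment into a), so the proto-segment is *a.
Position 7: Kuvas has u, Rimin has o. Kuvas preserves u here (none of its changes turn any other segment into u), so the proto-segment is *u.
Verify the candidate proto-form against each daughter:
Kuvas: *vakenvu > vagenvu > vagemvu  (by intervocalic voicing, nasal place assimilation)
Rimin: *vakenvu > vakenvo > vokenvo  (by vowel merger, vowel merger)
*vakenvu is the unique common source.

*vakenvu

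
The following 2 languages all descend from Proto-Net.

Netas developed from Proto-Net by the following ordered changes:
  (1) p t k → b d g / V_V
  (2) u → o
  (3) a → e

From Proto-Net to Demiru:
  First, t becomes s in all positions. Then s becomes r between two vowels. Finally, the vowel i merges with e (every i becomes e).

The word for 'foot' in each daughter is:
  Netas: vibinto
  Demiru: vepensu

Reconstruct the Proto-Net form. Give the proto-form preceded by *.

Position 6: Netas has t, Demiru has s. Netas preserves t here (none of its changes turn any other segment into t), so the proto-segment is *t.
Position 2: Netas has i, Demiru has e. Netas preserves i here (none of its changes turn any other segment into i), so the proto-segment is *i.
Continuing position by position gives *vipintu; check it forward:
Netas: start from *vipintu.
  rule 1 (intervocalic voicing): vipintu → vibintu
  rule 2 (vowel merger): vibintu → vibinto
  rule 3: no change — vibinto
  ⇒ Netas vibinto
Demiru: start from *vipintu.
  rule 1 (unconditioned shift): vipintu → vipinsu
  rule 2: no change — vipinsu
  rule 3 (vowel merger): vipinsu → vepensu
  ⇒ Demiru vepensu
Only *vipintu yields all of Netas vibinto, Demiru vepensu.

*vipintu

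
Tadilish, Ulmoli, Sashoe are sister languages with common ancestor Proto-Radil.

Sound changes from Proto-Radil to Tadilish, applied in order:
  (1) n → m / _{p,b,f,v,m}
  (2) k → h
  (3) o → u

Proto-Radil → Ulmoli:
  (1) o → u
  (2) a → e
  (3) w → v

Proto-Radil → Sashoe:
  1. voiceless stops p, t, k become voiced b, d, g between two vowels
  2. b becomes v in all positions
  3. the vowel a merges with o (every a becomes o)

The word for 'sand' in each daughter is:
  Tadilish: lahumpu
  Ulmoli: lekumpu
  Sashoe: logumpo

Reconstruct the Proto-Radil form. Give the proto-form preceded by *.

Position 3: Tadilish has h, Ulmoli has k, Sashoe has g. Ulmoli preserves k here (none of its changes turn any other segment into k), so the proto-segment is *k.
Position 2: Tadilish has a, Ulmoli has e, Sashoe has o. Tadilish preserves a here (none of its changes turn any other segment into a), so the proto-segment is *a.
Verify the candidate proto-form against each daughter:
Tadilish: start from *lakumpo.
  rule 1: no change — lakumpo
  rule 2 (unconditioned shift): lakumpo → lahumpo
  rule 3 (vowel merger): lahumpo → lahumpu
  ⇒ Tadilish lahumpu
Ulmoli: start from *lakumpo.
  rule 1 (vowel merger): lakumpo → lakumpu
  rule 2 (vowel merger): lakumpu → lekumpu
  rule 3: no change — lekumpu
  ⇒ Ulmoli lekumpu
Sashoe: *lakumpo > lagumpo > logumpo  (by intervocalic voicing, vowel merger)
Only *lakumpo yields all of Tadilish lahumpu, Ulmoli lekumpu, Sashoe logumpo.

*lakumpo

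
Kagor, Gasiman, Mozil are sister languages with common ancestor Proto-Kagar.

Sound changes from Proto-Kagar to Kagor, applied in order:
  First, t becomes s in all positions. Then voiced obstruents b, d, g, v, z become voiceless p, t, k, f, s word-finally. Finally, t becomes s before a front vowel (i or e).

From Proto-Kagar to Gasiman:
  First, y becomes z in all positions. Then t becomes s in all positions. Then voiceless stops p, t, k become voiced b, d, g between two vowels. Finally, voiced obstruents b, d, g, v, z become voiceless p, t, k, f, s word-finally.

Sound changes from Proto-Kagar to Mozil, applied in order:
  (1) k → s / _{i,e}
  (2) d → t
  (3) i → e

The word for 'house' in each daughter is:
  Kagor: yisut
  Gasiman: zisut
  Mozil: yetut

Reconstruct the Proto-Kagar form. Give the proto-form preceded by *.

*yitud

Position 3: Kagor has s, Gasiman has s, Mozil has t. Taking the neighbouring segments as reconstructed: Kagor s could go back to *t or *s; Gasiman s could go back to *t or *s; Mozil t could go back to *t or *d — the one source consistent with every daughter is *t.
Position 5: Kagor has t, Gasiman has t, Mozil has t. In Kagor, t can only continue *d, so the proto-segment is *d.
Verify the candidate proto-form against each daughter:
Kagor: *yitud
  yitud → yisud   [unconditioned shift]
  yisud → yisut   [final devoicing]
  yisut (rule 3 does not apply)
  giving Kagor yisut.
Gasiman: *yitud > zitud > zisud > zisut  (by unconditioned shift, unconditioned shift, final devoicing)
Mozil: start from *yitud.
  rule 1: no change — yitud
  rule 2 (unconditioned shift): yitud → yitut
  rule 3 (vowel merger): yitut → yetut
  ⇒ Mozil yetut
*yitud is the unique common source.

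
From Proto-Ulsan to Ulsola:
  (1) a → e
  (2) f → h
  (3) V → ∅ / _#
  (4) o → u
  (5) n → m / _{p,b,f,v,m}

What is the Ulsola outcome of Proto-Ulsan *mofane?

Ulsola: *mofane > mofene > mohene > mohen > muhen  (by vowel merger, unconditioned shift, apocope, vowel merger)

muhen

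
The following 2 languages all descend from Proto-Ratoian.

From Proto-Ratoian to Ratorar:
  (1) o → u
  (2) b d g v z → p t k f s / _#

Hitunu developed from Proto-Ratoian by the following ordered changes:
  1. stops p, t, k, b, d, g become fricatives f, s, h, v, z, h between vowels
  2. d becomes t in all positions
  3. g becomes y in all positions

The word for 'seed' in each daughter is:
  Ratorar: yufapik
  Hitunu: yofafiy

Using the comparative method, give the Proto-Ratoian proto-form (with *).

Position 2: Ratorar has u, Hitunu has o. Hitunu preserves o here (none of its changes turn any other segment into o), so the proto-segment is *o.
Position 7: Ratorar has k, Hitunu has y. Taking the neighbouring segments as reconstructed: Ratorar k could go back to *k or *g; Hitunu y could go back to *g or *y — the one source consistent with every daughter is *g.
Position 5: Ratorar has p, Hitunu has f. Taking the neighbouring segments as reconstructed: Ratorar p can only go back to *p; Hitunu f could go back to *p or *f — the one source consistent with every daughter is *p.
This points to *yofapig. Verify forward in each daughter:
Ratorar: *yofapig > yufapig > yufapik  (by vowel merger, final devoicing)
Hitunu: start from *yofapig.
  rule 1 (intervocalic lenition): yofapig → yofafig
  rule 2: no change — yofafig
  rule 3 (unconditioned shift): yofafig → yofafiy
  ⇒ Hitunu yofafiy
*yofapig is the unique common source.

*yofapig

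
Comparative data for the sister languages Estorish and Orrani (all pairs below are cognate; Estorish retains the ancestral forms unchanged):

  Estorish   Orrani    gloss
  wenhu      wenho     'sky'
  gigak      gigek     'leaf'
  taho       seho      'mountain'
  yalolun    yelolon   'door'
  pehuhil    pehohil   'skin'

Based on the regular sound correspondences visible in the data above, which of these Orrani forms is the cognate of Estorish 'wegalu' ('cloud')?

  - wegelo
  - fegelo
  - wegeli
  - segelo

wegelo

gigak ~ gigek, taho ~ seho — Estorish a corresponds to Orrani e after a consonant, before a consonant other than r, m, n, p, b, f, v.
wenhu ~ wenho — Estorish u corresponds to Orrani o word-finally.
Applying these to Estorish 'wegalu':
  wegalu → wegelu   (a→e after a consonant, before a consonant other than r, m, n, p, b, f, v)
  wegelu → wegelo   (u→o word-finally)
So the Orrani cognate is 'wegelo'.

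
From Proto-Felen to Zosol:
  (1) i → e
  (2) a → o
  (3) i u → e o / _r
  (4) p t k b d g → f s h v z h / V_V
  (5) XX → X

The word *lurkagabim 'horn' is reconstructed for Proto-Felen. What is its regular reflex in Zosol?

Zosol: start from *lurkagabim.
  rule 1 (vowel merger): lurkagabim → lurkagabem
  rule 2 (vowel merger): lurkagabem → lurkogobem
  rule 3 (pre-rhotic lowering): lurkogobem → lorkogobem
  rule 4 (intervocalic lenition): lorkogobem → lorkohovem
  rule 5: no change — lorkohovem
  ⇒ Zosol lorkohovem

lorkohovem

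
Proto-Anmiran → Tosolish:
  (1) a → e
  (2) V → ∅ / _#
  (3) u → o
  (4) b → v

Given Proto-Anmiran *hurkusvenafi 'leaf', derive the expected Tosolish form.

Tosolish: *hurkusvenafi
  hurkusvenafi → hurkusvenefi   [vowel merger]
  hurkusvenefi → hurkusvenef   [apocope]
  hurkusvenef → horkosvenef   [vowel merger]
  horkosvenef (rule 4 does not apply)
  giving Tosolish horkosvenef.

horkosvenef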